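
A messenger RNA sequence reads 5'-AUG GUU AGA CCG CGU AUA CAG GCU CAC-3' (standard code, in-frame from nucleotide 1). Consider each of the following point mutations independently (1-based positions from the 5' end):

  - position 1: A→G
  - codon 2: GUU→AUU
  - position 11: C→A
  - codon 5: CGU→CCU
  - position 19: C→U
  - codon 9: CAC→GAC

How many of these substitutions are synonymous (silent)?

Codon 1: AUG (Met) → GUG (Val) — missense.
Codon 2: GUU (Val) → AUU (Ile) — missense.
Codon 4: CCG (Pro) → CAG (Gln) — missense.
Codon 5: CGU (Arg) → CCU (Pro) — missense.
Codon 7: CAG (Gln) → UAG (Stop) — nonsense.
Codon 9: CAC (His) → GAC (Asp) — missense.
Synonymous: 0 of 6.

0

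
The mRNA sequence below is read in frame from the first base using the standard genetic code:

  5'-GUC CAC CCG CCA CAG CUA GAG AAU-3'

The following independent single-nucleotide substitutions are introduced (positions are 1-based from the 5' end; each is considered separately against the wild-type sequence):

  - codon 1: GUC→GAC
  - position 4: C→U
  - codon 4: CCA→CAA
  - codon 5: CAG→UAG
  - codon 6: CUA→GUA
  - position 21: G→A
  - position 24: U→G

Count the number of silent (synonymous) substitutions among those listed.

Codon 1: GUC (Val) → GAC (Asp) — missense.
Codon 2: CAC (His) → UAC (Tyr) — missense.
Codon 4: CCA (Pro) → CAA (Gln) — missense.
Codon 5: CAG (Gln) → UAG (Stop) — nonsense.
Codon 6: CUA (Leu) → GUA (Val) — missense.
Codon 7: GAG (Glu) → GAA (Glu) — synonymous.
Codon 8: AAU (Asn) → AAG (Lys) — missense.
Synonymous: 1 of 7.

1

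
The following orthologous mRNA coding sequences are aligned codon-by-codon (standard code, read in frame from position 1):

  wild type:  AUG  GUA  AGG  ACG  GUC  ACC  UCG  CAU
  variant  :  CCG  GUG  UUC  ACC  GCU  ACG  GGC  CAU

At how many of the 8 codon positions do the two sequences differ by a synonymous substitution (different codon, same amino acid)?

3

Codon 1: AUG Met / CCG Pro — nonsynonymous.
Codon 2: GUA Val / GUG Val — synonymous.
Codon 3: AGG Arg / UUC Phe — nonsynonymous.
Codon 4: ACG Thr / ACC Thr — synonymous.
Codon 5: GUC Val / GCU Ala — nonsynonymous.
Codon 6: ACC Thr / ACG Thr — synonymous.
Codon 7: UCG Ser / GGC Gly — nonsynonymous.
Codon 8: CAU His / CAU His — identical.
Synonymous differences: 3.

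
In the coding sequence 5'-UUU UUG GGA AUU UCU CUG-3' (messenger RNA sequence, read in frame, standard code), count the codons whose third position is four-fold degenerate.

Codon 1 UUU (Phe): third position 2-fold.
Codon 2 UUG (Leu): third position 2-fold.
Codon 3 GGA (Gly): third position 4-fold.
Codon 4 AUU (Ile): third position 3-fold.
Codon 5 UCU (Ser): third position 4-fold.
Codon 6 CUG (Leu): third position 4-fold.
Four-fold degenerate third positions: 3.

3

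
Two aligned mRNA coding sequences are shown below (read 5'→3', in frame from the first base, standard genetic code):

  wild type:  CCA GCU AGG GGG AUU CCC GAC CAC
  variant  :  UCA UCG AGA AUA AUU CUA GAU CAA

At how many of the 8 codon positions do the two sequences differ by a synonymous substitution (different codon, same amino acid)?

Codon 1: CCA Pro / UCA Ser — nonsynonymous.
Codon 2: GCU Ala / UCG Ser — nonsynonymous.
Codon 3: AGG Arg / AGA Arg — synonymous.
Codon 4: GGG Gly / AUA Ile — nonsynonymous.
Codon 5: AUU Ile / AUU Ile — identical.
Codon 6: CCC Pro / CUA Leu — nonsynonymous.
Codon 7: GAC Asp / GAU Asp — synonymous.
Codon 8: CAC His / CAA Gln — nonsynonymous.
Synonymous differences: 2.

2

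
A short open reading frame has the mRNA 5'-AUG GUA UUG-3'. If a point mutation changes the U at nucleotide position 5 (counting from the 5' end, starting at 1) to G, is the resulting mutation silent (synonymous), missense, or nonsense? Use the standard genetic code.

Position 5 falls in codon 2: GUA → Val.
After the substitution the codon is GGA → Gly.
Val ≠ Gly, so this is a missense mutation.

missense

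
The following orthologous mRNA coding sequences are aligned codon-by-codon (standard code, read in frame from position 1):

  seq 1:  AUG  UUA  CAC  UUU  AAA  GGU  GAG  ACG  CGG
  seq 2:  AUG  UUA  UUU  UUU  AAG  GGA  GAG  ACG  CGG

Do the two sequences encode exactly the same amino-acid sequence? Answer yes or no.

no

Codon 1: AUG Met / AUG Met — identical.
Codon 2: UUA Leu / UUA Leu — identical.
Codon 3: CAC His / UUU Phe — nonsynonymous.
Codon 4: UUU Phe / UUU Phe — identical.
Codon 5: AAA Lys / AAG Lys — synonymous.
Codon 6: GGU Gly / GGA Gly — synonymous.
Codon 7: GAG Glu / GAG Glu — identical.
Codon 8: ACG Thr / ACG Thr — identical.
Codon 9: CGG Arg / CGG Arg — identical.
Nonsynonymous differences: 1 → different protein.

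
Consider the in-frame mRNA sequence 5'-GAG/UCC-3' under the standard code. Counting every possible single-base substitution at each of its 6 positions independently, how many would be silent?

Codon 1 (GAG, Glu): 1 synonymous substitution.
Codon 2 (UCC, Ser): 3 synonymous substitutions.
Total: 1 + 3 = 4.

4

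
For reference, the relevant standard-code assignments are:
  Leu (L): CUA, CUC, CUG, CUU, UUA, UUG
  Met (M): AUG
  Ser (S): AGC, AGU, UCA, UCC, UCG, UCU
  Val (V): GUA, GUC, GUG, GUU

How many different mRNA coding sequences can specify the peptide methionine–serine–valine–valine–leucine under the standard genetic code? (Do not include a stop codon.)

576

Met: 1 codon.
Ser: 6 codons.
Val: 4 codons.
Val: 4 codons.
Leu: 6 codons.
1 × 6 × 4 × 4 × 6 = 576.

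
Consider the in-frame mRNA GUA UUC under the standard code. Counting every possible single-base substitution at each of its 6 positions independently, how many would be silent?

Codon 1 (GUA, Val): 3 synonymous substitutions.
Codon 2 (UUC, Phe): 1 synonymous substitution.
Total: 3 + 1 = 4.

4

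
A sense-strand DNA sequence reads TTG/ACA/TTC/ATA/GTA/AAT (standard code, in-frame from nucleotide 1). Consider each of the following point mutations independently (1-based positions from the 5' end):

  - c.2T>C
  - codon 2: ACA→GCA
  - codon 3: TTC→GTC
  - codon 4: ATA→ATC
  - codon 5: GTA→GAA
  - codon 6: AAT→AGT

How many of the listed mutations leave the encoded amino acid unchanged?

1

Codon 1: TTG (Leu) → TCG (Ser) — missense.
Codon 2: ACA (Thr) → GCA (Ala) — missense.
Codon 3: TTC (Phe) → GTC (Val) — missense.
Codon 4: ATA (Ile) → ATC (Ile) — synonymous.
Codon 5: GTA (Val) → GAA (Glu) — missense.
Codon 6: AAT (Asn) → AGT (Ser) — missense.
Synonymous: 1 of 6.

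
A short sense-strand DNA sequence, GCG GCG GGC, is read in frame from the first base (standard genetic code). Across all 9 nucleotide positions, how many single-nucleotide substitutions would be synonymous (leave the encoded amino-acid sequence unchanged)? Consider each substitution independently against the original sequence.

Codon 1 (GCG, Ala): 3 synonymous substitutions.
Codon 2 (GCG, Ala): 3 synonymous substitutions.
Codon 3 (GGC, Gly): 3 synonymous substitutions.
Total: 3 + 3 + 3 = 9.

9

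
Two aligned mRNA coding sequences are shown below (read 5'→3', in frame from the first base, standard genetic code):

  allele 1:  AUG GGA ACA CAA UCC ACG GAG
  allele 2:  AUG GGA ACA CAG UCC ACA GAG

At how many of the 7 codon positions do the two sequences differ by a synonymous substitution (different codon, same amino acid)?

2

Codon 1: AUG Met / AUG Met — identical.
Codon 2: GGA Gly / GGA Gly — identical.
Codon 3: ACA Thr / ACA Thr — identical.
Codon 4: CAA Gln / CAG Gln — synonymous.
Codon 5: UCC Ser / UCC Ser — identical.
Codon 6: ACG Thr / ACA Thr — synonymous.
Codon 7: GAG Glu / GAG Glu — identical.
Synonymous differences: 2.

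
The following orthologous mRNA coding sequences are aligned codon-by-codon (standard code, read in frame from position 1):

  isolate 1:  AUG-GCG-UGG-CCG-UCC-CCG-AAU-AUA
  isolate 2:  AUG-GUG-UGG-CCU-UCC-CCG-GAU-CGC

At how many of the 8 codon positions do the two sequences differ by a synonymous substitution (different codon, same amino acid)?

Codon 1: AUG Met / AUG Met — identical.
Codon 2: GCG Ala / GUG Val — nonsynonymous.
Codon 3: UGG Trp / UGG Trp — identical.
Codon 4: CCG Pro / CCU Pro — synonymous.
Codon 5: UCC Ser / UCC Ser — identical.
Codon 6: CCG Pro / CCG Pro — identical.
Codon 7: AAU Asn / GAU Asp — nonsynonymous.
Codon 8: AUA Ile / CGC Arg — nonsynonymous.
Synonymous differences: 1.

1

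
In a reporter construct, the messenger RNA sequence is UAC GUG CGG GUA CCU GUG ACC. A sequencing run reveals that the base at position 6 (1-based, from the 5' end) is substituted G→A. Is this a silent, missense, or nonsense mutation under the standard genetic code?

silent

Position 6 falls in codon 2: GUG → Val.
After the substitution the codon is GUA → Val.
Both encode Val, so the change is synonymous.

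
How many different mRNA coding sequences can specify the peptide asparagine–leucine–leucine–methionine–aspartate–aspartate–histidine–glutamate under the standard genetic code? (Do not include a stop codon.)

Asn: 2 codons.
Leu: 6 codons.
Leu: 6 codons.
Met: 1 codon.
Asp: 2 codons.
Asp: 2 codons.
His: 2 codons.
Glu: 2 codons.
2 × 6 × 6 × 1 × 2 × 2 × 2 × 2 = 1152.

1152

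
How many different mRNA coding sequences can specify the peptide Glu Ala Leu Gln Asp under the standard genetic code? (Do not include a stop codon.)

192

Glu: 2 codons.
Ala: 4 codons.
Leu: 6 codons.
Gln: 2 codons.
Asp: 2 codons.
2 × 4 × 6 × 2 × 2 = 192.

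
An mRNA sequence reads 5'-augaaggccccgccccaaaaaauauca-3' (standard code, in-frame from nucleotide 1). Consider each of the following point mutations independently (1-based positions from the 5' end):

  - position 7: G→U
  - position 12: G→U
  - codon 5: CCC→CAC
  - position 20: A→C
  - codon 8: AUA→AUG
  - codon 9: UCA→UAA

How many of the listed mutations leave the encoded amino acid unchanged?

Codon 3: GCC (Ala) → UCC (Ser) — missense.
Codon 4: CCG (Pro) → CCU (Pro) — synonymous.
Codon 5: CCC (Pro) → CAC (His) — missense.
Codon 7: AAA (Lys) → ACA (Thr) — missense.
Codon 8: AUA (Ile) → AUG (Met) — missense.
Codon 9: UCA (Ser) → UAA (Stop) — nonsense.
Synonymous: 1 of 6.

1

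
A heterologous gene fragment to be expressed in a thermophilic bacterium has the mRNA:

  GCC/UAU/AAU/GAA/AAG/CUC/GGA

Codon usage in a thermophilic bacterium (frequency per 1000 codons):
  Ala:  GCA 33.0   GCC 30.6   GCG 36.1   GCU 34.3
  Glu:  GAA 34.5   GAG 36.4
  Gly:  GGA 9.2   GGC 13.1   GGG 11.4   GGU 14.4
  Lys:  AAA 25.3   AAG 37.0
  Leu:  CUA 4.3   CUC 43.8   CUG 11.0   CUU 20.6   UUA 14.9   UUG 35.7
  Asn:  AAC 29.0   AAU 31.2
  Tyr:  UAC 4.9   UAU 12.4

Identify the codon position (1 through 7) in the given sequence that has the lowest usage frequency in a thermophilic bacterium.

Codon 1 GCC (Ala): 30.6 per 1000.
Codon 2 UAU (Tyr): 12.4 per 1000.
Codon 3 AAU (Asn): 31.2 per 1000.
Codon 4 GAA (Glu): 34.5 per 1000.
Codon 5 AAG (Lys): 37.0 per 1000.
Codon 6 CUC (Leu): 43.8 per 1000.
Codon 7 GGA (Gly): 9.2 per 1000.
Lowest frequency is 9.2 at codon 7.

7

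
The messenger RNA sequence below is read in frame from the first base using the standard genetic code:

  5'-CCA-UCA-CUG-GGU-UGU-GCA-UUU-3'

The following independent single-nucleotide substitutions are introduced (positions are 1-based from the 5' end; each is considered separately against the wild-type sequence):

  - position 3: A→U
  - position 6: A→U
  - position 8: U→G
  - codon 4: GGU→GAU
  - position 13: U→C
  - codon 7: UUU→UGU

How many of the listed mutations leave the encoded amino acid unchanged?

2

Codon 1: CCA (Pro) → CCU (Pro) — synonymous.
Codon 2: UCA (Ser) → UCU (Ser) — synonymous.
Codon 3: CUG (Leu) → CGG (Arg) — missense.
Codon 4: GGU (Gly) → GAU (Asp) — missense.
Codon 5: UGU (Cys) → CGU (Arg) — missense.
Codon 7: UUU (Phe) → UGU (Cys) — missense.
Synonymous: 2 of 6.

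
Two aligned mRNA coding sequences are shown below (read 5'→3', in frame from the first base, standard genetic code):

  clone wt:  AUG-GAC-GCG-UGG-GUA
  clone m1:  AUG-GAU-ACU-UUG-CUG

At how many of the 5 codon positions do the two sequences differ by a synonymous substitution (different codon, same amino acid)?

Codon 1: AUG Met / AUG Met — identical.
Codon 2: GAC Asp / GAU Asp — synonymous.
Codon 3: GCG Ala / ACU Thr — nonsynonymous.
Codon 4: UGG Trp / UUG Leu — nonsynonymous.
Codon 5: GUA Val / CUG Leu — nonsynonymous.
Synonymous differences: 1.

1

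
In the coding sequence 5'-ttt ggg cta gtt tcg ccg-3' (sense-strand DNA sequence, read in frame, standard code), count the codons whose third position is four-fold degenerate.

Codon 1 TTT (Phe): third position 2-fold.
Codon 2 GGG (Gly): third position 4-fold.
Codon 3 CTA (Leu): third position 4-fold.
Codon 4 GTT (Val): third position 4-fold.
Codon 5 TCG (Ser): third position 4-fold.
Codon 6 CCG (Pro): third position 4-fold.
Four-fold degenerate third positions: 5.

5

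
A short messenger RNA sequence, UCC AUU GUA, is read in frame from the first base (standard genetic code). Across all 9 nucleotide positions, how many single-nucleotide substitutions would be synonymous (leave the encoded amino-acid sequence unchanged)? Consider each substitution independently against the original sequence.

Codon 1 (UCC, Ser): 3 synonymous substitutions.
Codon 2 (AUU, Ile): 2 synonymous substitutions.
Codon 3 (GUA, Val): 3 synonymous substitutions.
Total: 3 + 2 + 3 = 8.

8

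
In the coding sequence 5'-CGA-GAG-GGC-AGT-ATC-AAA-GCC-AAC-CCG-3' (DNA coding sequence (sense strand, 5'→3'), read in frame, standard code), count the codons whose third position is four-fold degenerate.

4

Codon 1 CGA (Arg): third position 4-fold.
Codon 2 GAG (Glu): third position 2-fold.
Codon 3 GGC (Gly): third position 4-fold.
Codon 4 AGT (Ser): third position 2-fold.
Codon 5 ATC (Ile): third position 3-fold.
Codon 6 AAA (Lys): third position 2-fold.
Codon 7 GCC (Ala): third position 4-fold.
Codon 8 AAC (Asn): third position 2-fold.
Codon 9 CCG (Pro): third position 4-fold.
Four-fold degenerate third positions: 4.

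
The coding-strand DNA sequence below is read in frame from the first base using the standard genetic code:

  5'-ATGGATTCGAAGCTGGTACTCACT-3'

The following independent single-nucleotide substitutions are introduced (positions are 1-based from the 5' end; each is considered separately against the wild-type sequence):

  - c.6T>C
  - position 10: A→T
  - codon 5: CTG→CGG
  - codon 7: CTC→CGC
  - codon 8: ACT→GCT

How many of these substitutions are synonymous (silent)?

1

Codon 2: GAT (Asp) → GAC (Asp) — synonymous.
Codon 4: AAG (Lys) → TAG (Stop) — nonsense.
Codon 5: CTG (Leu) → CGG (Arg) — missense.
Codon 7: CTC (Leu) → CGC (Arg) — missense.
Codon 8: ACT (Thr) → GCT (Ala) — missense.
Synonymous: 1 of 5.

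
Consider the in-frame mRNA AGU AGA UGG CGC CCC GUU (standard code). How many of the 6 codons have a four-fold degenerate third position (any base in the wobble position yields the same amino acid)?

3

Codon 1 AGU (Ser): third position 2-fold.
Codon 2 AGA (Arg): third position 2-fold.
Codon 3 UGG (Trp): third position 1-fold.
Codon 4 CGC (Arg): third position 4-fold.
Codon 5 CCC (Pro): third position 4-fold.
Codon 6 GUU (Val): third position 4-fold.
Four-fold degenerate third positions: 3.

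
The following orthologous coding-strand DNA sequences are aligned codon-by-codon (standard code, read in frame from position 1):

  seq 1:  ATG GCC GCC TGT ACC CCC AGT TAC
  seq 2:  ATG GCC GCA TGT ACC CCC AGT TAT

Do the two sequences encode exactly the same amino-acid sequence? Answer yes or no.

yes

Codon 1: ATG Met / ATG Met — identical.
Codon 2: GCC Ala / GCC Ala — identical.
Codon 3: GCC Ala / GCA Ala — synonymous.
Codon 4: TGT Cys / TGT Cys — identical.
Codon 5: ACC Thr / ACC Thr — identical.
Codon 6: CCC Pro / CCC Pro — identical.
Codon 7: AGT Ser / AGT Ser — identical.
Codon 8: TAC Tyr / TAT Tyr — synonymous.
Nonsynonymous differences: 0 → same protein.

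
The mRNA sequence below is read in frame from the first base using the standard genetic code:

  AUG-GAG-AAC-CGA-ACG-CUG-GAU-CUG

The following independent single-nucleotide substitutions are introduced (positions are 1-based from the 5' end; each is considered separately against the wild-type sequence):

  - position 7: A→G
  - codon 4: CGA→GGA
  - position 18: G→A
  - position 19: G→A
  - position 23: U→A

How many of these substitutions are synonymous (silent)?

1

Codon 3: AAC (Asn) → GAC (Asp) — missense.
Codon 4: CGA (Arg) → GGA (Gly) — missense.
Codon 6: CUG (Leu) → CUA (Leu) — synonymous.
Codon 7: GAU (Asp) → AAU (Asn) — missense.
Codon 8: CUG (Leu) → CAG (Gln) — missense.
Synonymous: 1 of 5.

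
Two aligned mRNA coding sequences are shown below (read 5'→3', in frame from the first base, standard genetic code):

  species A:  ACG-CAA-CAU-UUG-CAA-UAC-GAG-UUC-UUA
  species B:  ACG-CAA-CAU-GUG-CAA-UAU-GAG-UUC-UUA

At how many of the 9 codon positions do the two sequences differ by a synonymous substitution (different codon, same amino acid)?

Codon 1: ACG Thr / ACG Thr — identical.
Codon 2: CAA Gln / CAA Gln — identical.
Codon 3: CAU His / CAU His — identical.
Codon 4: UUG Leu / GUG Val — nonsynonymous.
Codon 5: CAA Gln / CAA Gln — identical.
Codon 6: UAC Tyr / UAU Tyr — synonymous.
Codon 7: GAG Glu / GAG Glu — identical.
Codon 8: UUC Phe / UUC Phe — identical.
Codon 9: UUA Leu / UUA Leu — identical.
Synonymous differences: 1.

1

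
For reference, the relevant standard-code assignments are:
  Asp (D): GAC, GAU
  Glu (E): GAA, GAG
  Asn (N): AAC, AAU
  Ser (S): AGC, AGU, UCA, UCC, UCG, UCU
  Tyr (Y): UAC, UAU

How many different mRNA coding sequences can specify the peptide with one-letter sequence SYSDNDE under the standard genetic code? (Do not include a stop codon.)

Ser: 6 codons.
Tyr: 2 codons.
Ser: 6 codons.
Asp: 2 codons.
Asn: 2 codons.
Asp: 2 codons.
Glu: 2 codons.
6 × 2 × 6 × 2 × 2 × 2 × 2 = 1152.

1152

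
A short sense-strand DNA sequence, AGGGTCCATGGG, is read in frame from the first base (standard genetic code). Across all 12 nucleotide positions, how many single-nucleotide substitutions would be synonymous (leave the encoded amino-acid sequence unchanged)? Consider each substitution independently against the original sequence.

9

Codon 1 (AGG, Arg): 2 synonymous substitutions.
Codon 2 (GTC, Val): 3 synonymous substitutions.
Codon 3 (CAT, His): 1 synonymous substitution.
Codon 4 (GGG, Gly): 3 synonymous substitutions.
Total: 2 + 3 + 1 + 3 = 9.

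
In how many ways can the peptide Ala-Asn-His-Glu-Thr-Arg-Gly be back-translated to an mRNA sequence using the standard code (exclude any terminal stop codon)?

3072

Ala: 4 codons.
Asn: 2 codons.
His: 2 codons.
Glu: 2 codons.
Thr: 4 codons.
Arg: 6 codons.
Gly: 4 codons.
4 × 2 × 2 × 2 × 4 × 6 × 4 = 3072.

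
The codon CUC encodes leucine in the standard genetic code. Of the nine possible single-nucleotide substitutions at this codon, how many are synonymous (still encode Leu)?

3

Position 1: none → 0 synonymous.
Position 2: none → 0 synonymous.
Position 3: CUU, CUA, CUG → 3 synonymous.
Total: 0 + 0 + 3 = 3.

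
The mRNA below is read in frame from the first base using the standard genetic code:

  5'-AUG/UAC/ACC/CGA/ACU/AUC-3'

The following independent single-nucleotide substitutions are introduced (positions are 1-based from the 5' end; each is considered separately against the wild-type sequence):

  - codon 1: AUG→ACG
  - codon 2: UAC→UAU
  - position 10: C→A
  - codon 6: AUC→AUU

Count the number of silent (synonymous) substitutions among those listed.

3

Codon 1: AUG (Met) → ACG (Thr) — missense.
Codon 2: UAC (Tyr) → UAU (Tyr) — synonymous.
Codon 4: CGA (Arg) → AGA (Arg) — synonymous.
Codon 6: AUC (Ile) → AUU (Ile) — synonymous.
Synonymous: 3 of 4.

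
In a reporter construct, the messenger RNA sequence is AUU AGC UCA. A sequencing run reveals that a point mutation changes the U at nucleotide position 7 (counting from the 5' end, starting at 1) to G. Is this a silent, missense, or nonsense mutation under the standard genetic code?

Position 7 falls in codon 3: UCA → Ser.
After the substitution the codon is GCA → Ala.
Ser ≠ Ala, so this is a missense mutation.

missense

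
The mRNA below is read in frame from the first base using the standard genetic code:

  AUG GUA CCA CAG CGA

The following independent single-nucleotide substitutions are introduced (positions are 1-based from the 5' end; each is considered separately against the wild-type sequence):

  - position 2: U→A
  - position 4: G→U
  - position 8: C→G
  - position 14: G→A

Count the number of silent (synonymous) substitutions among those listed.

Codon 1: AUG (Met) → AAG (Lys) — missense.
Codon 2: GUA (Val) → UUA (Leu) — missense.
Codon 3: CCA (Pro) → CGA (Arg) — missense.
Codon 5: CGA (Arg) → CAA (Gln) — missense.
Synonymous: 0 of 4.

0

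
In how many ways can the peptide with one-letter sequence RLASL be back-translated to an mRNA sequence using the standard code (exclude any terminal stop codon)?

5184

Arg: 6 codons.
Leu: 6 codons.
Ala: 4 codons.
Ser: 6 codons.
Leu: 6 codons.
6 × 6 × 4 × 6 × 6 = 5184.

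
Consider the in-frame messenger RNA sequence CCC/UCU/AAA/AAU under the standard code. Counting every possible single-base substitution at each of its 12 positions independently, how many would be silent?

Codon 1 (CCC, Pro): 3 synonymous substitutions.
Codon 2 (UCU, Ser): 3 synonymous substitutions.
Codon 3 (AAA, Lys): 1 synonymous substitution.
Codon 4 (AAU, Asn): 1 synonymous substitution.
Total: 3 + 3 + 1 + 1 = 8.

8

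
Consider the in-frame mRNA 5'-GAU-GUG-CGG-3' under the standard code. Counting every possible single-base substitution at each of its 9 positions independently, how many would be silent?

8

Codon 1 (GAU, Asp): 1 synonymous substitution.
Codon 2 (GUG, Val): 3 synonymous substitutions.
Codon 3 (CGG, Arg): 4 synonymous substitutions.
Total: 1 + 3 + 4 = 8.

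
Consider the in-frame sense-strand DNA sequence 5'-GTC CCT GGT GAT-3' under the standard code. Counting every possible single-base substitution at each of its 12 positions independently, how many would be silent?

10

Codon 1 (GTC, Val): 3 synonymous substitutions.
Codon 2 (CCT, Pro): 3 synonymous substitutions.
Codon 3 (GGT, Gly): 3 synonymous substitutions.
Codon 4 (GAT, Asp): 1 synonymous substitution.
Total: 3 + 3 + 3 + 1 = 10.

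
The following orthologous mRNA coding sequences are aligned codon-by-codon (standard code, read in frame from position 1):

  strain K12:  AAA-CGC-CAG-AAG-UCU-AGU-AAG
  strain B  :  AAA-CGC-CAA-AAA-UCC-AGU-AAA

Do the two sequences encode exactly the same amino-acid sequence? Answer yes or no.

yes

Codon 1: AAA Lys / AAA Lys — identical.
Codon 2: CGC Arg / CGC Arg — identical.
Codon 3: CAG Gln / CAA Gln — synonymous.
Codon 4: AAG Lys / AAA Lys — synonymous.
Codon 5: UCU Ser / UCC Ser — synonymous.
Codon 6: AGU Ser / AGU Ser — identical.
Codon 7: AAG Lys / AAA Lys — synonymous.
Nonsynonymous differences: 0 → same protein.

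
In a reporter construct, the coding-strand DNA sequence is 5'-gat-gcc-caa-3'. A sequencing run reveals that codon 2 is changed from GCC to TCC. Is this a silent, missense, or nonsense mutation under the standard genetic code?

Position 4 falls in codon 2: GCC → Ala.
After the substitution the codon is TCC → Ser.
Ala ≠ Ser, so this is a missense mutation.

missense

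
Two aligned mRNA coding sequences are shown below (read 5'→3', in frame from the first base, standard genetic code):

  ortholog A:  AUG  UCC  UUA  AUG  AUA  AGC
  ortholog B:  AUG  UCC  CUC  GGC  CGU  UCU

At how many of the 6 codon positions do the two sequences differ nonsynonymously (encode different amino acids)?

Codon 1: AUG Met / AUG Met — identical.
Codon 2: UCC Ser / UCC Ser — identical.
Codon 3: UUA Leu / CUC Leu — synonymous.
Codon 4: AUG Met / GGC Gly — nonsynonymous.
Codon 5: AUA Ile / CGU Arg — nonsynonymous.
Codon 6: AGC Ser / UCU Ser — synonymous.
Nonsynonymous differences: 2.

2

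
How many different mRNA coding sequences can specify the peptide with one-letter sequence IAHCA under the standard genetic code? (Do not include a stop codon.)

192

Ile: 3 codons.
Ala: 4 codons.
His: 2 codons.
Cys: 2 codons.
Ala: 4 codons.
3 × 4 × 2 × 2 × 4 = 192.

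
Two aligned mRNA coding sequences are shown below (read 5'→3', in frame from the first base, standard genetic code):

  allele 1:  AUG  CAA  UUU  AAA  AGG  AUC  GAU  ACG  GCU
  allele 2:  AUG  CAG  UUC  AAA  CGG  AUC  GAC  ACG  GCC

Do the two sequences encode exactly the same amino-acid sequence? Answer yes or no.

Codon 1: AUG Met / AUG Met — identical.
Codon 2: CAA Gln / CAG Gln — synonymous.
Codon 3: UUU Phe / UUC Phe — synonymous.
Codon 4: AAA Lys / AAA Lys — identical.
Codon 5: AGG Arg / CGG Arg — synonymous.
Codon 6: AUC Ile / AUC Ile — identical.
Codon 7: GAU Asp / GAC Asp — synonymous.
Codon 8: ACG Thr / ACG Thr — identical.
Codon 9: GCU Ala / GCC Ala — synonymous.
Nonsynonymous differences: 0 → same protein.

yes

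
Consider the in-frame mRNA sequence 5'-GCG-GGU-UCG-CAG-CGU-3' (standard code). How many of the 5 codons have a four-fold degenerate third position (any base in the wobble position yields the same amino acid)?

Codon 1 GCG (Ala): third position 4-fold.
Codon 2 GGU (Gly): third position 4-fold.
Codon 3 UCG (Ser): third position 4-fold.
Codon 4 CAG (Gln): third position 2-fold.
Codon 5 CGU (Arg): third position 4-fold.
Four-fold degenerate third positions: 4.

4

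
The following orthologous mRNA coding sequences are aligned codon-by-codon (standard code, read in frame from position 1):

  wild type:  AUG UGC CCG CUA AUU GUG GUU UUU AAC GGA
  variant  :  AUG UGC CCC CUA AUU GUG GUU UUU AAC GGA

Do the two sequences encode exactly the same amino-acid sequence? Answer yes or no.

yes

Codon 1: AUG Met / AUG Met — identical.
Codon 2: UGC Cys / UGC Cys — identical.
Codon 3: CCG Pro / CCC Pro — synonymous.
Codon 4: CUA Leu / CUA Leu — identical.
Codon 5: AUU Ile / AUU Ile — identical.
Codon 6: GUG Val / GUG Val — identical.
Codon 7: GUU Val / GUU Val — identical.
Codon 8: UUU Phe / UUU Phe — identical.
Codon 9: AAC Asn / AAC Asn — identical.
Codon 10: GGA Gly / GGA Gly — identical.
Nonsynonymous differences: 0 → same protein.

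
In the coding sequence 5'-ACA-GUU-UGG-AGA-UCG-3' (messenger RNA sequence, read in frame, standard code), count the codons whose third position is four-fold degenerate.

Codon 1 ACA (Thr): third position 4-fold.
Codon 2 GUU (Val): third position 4-fold.
Codon 3 UGG (Trp): third position 1-fold.
Codon 4 AGA (Arg): third position 2-fold.
Codon 5 UCG (Ser): third position 4-fold.
Four-fold degenerate third positions: 3.

3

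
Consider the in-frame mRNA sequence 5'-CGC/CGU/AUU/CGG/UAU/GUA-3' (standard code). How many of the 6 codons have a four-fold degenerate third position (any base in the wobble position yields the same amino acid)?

4

Codon 1 CGC (Arg): third position 4-fold.
Codon 2 CGU (Arg): third position 4-fold.
Codon 3 AUU (Ile): third position 3-fold.
Codon 4 CGG (Arg): third position 4-fold.
Codon 5 UAU (Tyr): third position 2-fold.
Codon 6 GUA (Val): third position 4-fold.
Four-fold degenerate third positions: 4.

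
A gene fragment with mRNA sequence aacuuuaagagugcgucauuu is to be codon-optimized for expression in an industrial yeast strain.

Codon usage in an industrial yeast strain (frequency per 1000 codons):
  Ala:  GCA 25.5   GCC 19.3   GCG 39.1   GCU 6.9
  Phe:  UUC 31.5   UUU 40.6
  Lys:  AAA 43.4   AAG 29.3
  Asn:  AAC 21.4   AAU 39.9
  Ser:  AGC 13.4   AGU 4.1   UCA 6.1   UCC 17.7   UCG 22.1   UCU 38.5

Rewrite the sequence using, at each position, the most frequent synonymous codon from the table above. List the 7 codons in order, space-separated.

Codon 1 (Asn): best is AAU at 39.9.
Codon 2 (Phe): best is UUU at 40.6.
Codon 3 (Lys): best is AAA at 43.4.
Codon 4 (Ser): best is UCU at 38.5.
Codon 5 (Ala): best is GCG at 39.1.
Codon 6 (Ser): best is UCU at 38.5.
Codon 7 (Phe): best is UUU at 40.6.

AAU UUU AAA UCU GCG UCU UUU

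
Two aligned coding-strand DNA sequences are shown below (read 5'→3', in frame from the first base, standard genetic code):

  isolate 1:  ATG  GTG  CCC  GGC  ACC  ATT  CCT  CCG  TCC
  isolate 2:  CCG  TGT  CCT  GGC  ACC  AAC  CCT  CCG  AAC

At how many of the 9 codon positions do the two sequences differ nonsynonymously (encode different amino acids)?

Codon 1: ATG Met / CCG Pro — nonsynonymous.
Codon 2: GTG Val / TGT Cys — nonsynonymous.
Codon 3: CCC Pro / CCT Pro — synonymous.
Codon 4: GGC Gly / GGC Gly — identical.
Codon 5: ACC Thr / ACC Thr — identical.
Codon 6: ATT Ile / AAC Asn — nonsynonymous.
Codon 7: CCT Pro / CCT Pro — identical.
Codon 8: CCG Pro / CCG Pro — identical.
Codon 9: TCC Ser / AAC Asn — nonsynonymous.
Nonsynonymous differences: 4.

4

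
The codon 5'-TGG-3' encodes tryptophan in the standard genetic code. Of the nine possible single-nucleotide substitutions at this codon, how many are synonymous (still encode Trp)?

0

Position 1: none → 0 synonymous.
Position 2: none → 0 synonymous.
Position 3: none → 0 synonymous.
Total: 0 + 0 + 0 = 0.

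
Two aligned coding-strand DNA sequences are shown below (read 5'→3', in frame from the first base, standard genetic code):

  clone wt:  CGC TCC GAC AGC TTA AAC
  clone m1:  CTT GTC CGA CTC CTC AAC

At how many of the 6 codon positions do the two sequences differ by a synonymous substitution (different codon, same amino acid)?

1

Codon 1: CGC Arg / CTT Leu — nonsynonymous.
Codon 2: TCC Ser / GTC Val — nonsynonymous.
Codon 3: GAC Asp / CGA Arg — nonsynonymous.
Codon 4: AGC Ser / CTC Leu — nonsynonymous.
Codon 5: TTA Leu / CTC Leu — synonymous.
Codon 6: AAC Asn / AAC Asn — identical.
Synonymous differences: 1.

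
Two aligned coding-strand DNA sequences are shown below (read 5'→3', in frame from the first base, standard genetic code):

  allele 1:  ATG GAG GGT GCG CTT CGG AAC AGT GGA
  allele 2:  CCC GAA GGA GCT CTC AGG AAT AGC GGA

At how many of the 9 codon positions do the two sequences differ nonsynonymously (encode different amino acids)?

Codon 1: ATG Met / CCC Pro — nonsynonymous.
Codon 2: GAG Glu / GAA Glu — synonymous.
Codon 3: GGT Gly / GGA Gly — synonymous.
Codon 4: GCG Ala / GCT Ala — synonymous.
Codon 5: CTT Leu / CTC Leu — synonymous.
Codon 6: CGG Arg / AGG Arg — synonymous.
Codon 7: AAC Asn / AAT Asn — synonymous.
Codon 8: AGT Ser / AGC Ser — synonymous.
Codon 9: GGA Gly / GGA Gly — identical.
Nonsynonymous differences: 1.

1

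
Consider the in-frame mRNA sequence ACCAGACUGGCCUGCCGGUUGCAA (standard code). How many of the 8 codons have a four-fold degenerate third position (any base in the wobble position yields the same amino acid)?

4

Codon 1 ACC (Thr): third position 4-fold.
Codon 2 AGA (Arg): third position 2-fold.
Codon 3 CUG (Leu): third position 4-fold.
Codon 4 GCC (Ala): third position 4-fold.
Codon 5 UGC (Cys): third position 2-fold.
Codon 6 CGG (Arg): third position 4-fold.
Codon 7 UUG (Leu): third position 2-fold.
Codon 8 CAA (Gln): third position 2-fold.
Four-fold degenerate third positions: 4.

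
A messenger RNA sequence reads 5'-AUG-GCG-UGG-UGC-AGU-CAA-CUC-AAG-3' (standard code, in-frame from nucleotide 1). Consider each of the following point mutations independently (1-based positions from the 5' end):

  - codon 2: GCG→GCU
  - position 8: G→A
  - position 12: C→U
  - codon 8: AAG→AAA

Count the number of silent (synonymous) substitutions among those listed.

3

Codon 2: GCG (Ala) → GCU (Ala) — synonymous.
Codon 3: UGG (Trp) → UAG (Stop) — nonsense.
Codon 4: UGC (Cys) → UGU (Cys) — synonymous.
Codon 8: AAG (Lys) → AAA (Lys) — synonymous.
Synonymous: 3 of 4.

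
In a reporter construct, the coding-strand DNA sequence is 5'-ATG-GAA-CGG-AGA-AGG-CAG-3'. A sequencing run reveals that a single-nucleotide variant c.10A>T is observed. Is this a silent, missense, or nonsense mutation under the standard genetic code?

Position 10 falls in codon 4: AGA → Arg.
After the substitution the codon is TGA → Stop.
The new codon is a stop codon, so this is a nonsense mutation.

nonsense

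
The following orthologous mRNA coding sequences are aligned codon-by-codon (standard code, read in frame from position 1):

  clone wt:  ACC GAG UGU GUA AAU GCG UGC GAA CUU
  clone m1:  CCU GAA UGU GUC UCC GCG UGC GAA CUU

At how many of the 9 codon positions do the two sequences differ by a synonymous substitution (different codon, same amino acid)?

2

Codon 1: ACC Thr / CCU Pro — nonsynonymous.
Codon 2: GAG Glu / GAA Glu — synonymous.
Codon 3: UGU Cys / UGU Cys — identical.
Codon 4: GUA Val / GUC Val — synonymous.
Codon 5: AAU Asn / UCC Ser — nonsynonymous.
Codon 6: GCG Ala / GCG Ala — identical.
Codon 7: UGC Cys / UGC Cys — identical.
Codon 8: GAA Glu / GAA Glu — identical.
Codon 9: CUU Leu / CUU Leu — identical.
Synonymous differences: 2.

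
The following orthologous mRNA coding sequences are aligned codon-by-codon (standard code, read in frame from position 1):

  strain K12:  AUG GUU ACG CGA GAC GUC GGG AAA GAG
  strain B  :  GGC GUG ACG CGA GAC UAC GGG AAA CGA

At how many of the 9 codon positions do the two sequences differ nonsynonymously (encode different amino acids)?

3

Codon 1: AUG Met / GGC Gly — nonsynonymous.
Codon 2: GUU Val / GUG Val — synonymous.
Codon 3: ACG Thr / ACG Thr — identical.
Codon 4: CGA Arg / CGA Arg — identical.
Codon 5: GAC Asp / GAC Asp — identical.
Codon 6: GUC Val / UAC Tyr — nonsynonymous.
Codon 7: GGG Gly / GGG Gly — identical.
Codon 8: AAA Lys / AAA Lys — identical.
Codon 9: GAG Glu / CGA Arg — nonsynonymous.
Nonsynonymous differences: 3.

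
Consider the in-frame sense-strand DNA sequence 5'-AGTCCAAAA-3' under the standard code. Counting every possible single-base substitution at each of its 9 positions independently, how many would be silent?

Codon 1 (AGT, Ser): 1 synonymous substitution.
Codon 2 (CCA, Pro): 3 synonymous substitutions.
Codon 3 (AAA, Lys): 1 synonymous substitution.
Total: 1 + 3 + 1 = 5.

5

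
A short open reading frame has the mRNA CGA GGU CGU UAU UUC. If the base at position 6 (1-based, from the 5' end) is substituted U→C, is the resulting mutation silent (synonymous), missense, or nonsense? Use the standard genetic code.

Position 6 falls in codon 2: GGU → Gly.
After the substitution the codon is GGC → Gly.
Both encode Gly, so the change is synonymous.

silent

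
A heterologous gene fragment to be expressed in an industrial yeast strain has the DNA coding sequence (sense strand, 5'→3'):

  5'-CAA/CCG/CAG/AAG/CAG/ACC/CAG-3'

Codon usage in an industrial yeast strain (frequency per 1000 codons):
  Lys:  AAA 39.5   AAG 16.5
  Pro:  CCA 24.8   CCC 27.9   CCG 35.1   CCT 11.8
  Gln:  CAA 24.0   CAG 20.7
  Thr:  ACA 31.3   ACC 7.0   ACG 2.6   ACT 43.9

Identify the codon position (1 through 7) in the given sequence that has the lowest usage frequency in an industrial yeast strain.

Codon 1 CAA (Gln): 24.0 per 1000.
Codon 2 CCG (Pro): 35.1 per 1000.
Codon 3 CAG (Gln): 20.7 per 1000.
Codon 4 AAG (Lys): 16.5 per 1000.
Codon 5 CAG (Gln): 20.7 per 1000.
Codon 6 ACC (Thr): 7.0 per 1000.
Codon 7 CAG (Gln): 20.7 per 1000.
Lowest frequency is 7.0 at codon 6.

6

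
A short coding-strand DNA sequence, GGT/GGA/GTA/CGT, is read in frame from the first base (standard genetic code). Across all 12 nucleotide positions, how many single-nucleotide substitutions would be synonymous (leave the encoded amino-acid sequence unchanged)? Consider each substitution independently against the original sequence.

Codon 1 (GGT, Gly): 3 synonymous substitutions.
Codon 2 (GGA, Gly): 3 synonymous substitutions.
Codon 3 (GTA, Val): 3 synonymous substitutions.
Codon 4 (CGT, Arg): 3 synonymous substitutions.
Total: 3 + 3 + 3 + 3 = 12.

12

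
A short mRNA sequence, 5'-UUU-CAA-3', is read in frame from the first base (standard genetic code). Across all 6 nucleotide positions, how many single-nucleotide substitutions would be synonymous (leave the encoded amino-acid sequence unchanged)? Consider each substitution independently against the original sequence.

2

Codon 1 (UUU, Phe): 1 synonymous substitution.
Codon 2 (CAA, Gln): 1 synonymous substitution.
Total: 1 + 1 = 2.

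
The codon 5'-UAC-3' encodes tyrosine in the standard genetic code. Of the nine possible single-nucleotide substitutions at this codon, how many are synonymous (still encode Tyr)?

Position 1: none → 0 synonymous.
Position 2: none → 0 synonymous.
Position 3: UAU → 1 synonymous.
Total: 0 + 0 + 1 = 1.

1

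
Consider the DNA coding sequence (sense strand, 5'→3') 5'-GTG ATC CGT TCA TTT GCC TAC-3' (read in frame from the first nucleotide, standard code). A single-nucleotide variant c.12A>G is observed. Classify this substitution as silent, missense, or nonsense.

silent

Position 12 falls in codon 4: TCA → Ser.
After the substitution the codon is TCG → Ser.
Both encode Ser, so the change is synonymous.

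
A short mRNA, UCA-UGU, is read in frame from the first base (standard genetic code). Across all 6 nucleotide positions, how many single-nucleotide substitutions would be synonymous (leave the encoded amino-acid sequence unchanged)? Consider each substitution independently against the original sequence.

Codon 1 (UCA, Ser): 3 synonymous substitutions.
Codon 2 (UGU, Cys): 1 synonymous substitution.
Total: 3 + 1 = 4.

4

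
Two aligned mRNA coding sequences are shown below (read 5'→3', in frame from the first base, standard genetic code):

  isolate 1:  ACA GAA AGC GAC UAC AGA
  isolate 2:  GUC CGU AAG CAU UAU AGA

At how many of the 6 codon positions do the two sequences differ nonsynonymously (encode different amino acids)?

4

Codon 1: ACA Thr / GUC Val — nonsynonymous.
Codon 2: GAA Glu / CGU Arg — nonsynonymous.
Codon 3: AGC Ser / AAG Lys — nonsynonymous.
Codon 4: GAC Asp / CAU His — nonsynonymous.
Codon 5: UAC Tyr / UAU Tyr — synonymous.
Codon 6: AGA Arg / AGA Arg — identical.
Nonsynonymous differences: 4.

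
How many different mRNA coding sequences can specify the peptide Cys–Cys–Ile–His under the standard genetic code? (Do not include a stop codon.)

24

Cys: 2 codons.
Cys: 2 codons.
Ile: 3 codons.
His: 2 codons.
2 × 2 × 3 × 2 = 24.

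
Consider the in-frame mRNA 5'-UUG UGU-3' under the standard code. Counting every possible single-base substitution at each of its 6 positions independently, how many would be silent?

3

Codon 1 (UUG, Leu): 2 synonymous substitutions.
Codon 2 (UGU, Cys): 1 synonymous substitution.
Total: 2 + 1 = 3.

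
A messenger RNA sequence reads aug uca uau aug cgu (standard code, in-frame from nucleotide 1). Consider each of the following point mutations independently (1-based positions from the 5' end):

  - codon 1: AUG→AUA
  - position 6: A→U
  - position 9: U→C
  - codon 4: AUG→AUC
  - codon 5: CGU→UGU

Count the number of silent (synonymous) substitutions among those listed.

Codon 1: AUG (Met) → AUA (Ile) — missense.
Codon 2: UCA (Ser) → UCU (Ser) — synonymous.
Codon 3: UAU (Tyr) → UAC (Tyr) — synonymous.
Codon 4: AUG (Met) → AUC (Ile) — missense.
Codon 5: CGU (Arg) → UGU (Cys) — missense.
Synonymous: 2 of 5.

2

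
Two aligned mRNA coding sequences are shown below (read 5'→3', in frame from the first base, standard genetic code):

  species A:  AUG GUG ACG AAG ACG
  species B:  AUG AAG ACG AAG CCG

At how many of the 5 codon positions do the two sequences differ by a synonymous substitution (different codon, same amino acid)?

0

Codon 1: AUG Met / AUG Met — identical.
Codon 2: GUG Val / AAG Lys — nonsynonymous.
Codon 3: ACG Thr / ACG Thr — identical.
Codon 4: AAG Lys / AAG Lys — identical.
Codon 5: ACG Thr / CCG Pro — nonsynonymous.
Synonymous differences: 0.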